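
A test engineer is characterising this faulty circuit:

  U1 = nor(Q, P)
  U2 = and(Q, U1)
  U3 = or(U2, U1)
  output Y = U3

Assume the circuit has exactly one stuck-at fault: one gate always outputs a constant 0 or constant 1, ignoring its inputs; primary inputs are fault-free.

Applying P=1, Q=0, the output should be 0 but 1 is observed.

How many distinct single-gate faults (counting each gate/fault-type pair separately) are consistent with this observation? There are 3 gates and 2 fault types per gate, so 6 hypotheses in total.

3

Fault-free: U1=0, U2=0, U3=0 → 0. Observed 1.
  U1 stuck-at-0: output 0 ✗
  U1 stuck-at-1: output 1 ✓
  U2 stuck-at-0: output 0 ✗
  U2 stuck-at-1: output 1 ✓
  U3 stuck-at-0: output 0 ✗
  U3 stuck-at-1: output 1 ✓
Consistent faults: {U1 stuck-at-1, U2 stuck-at-1, U3 stuck-at-1} — 3 in all.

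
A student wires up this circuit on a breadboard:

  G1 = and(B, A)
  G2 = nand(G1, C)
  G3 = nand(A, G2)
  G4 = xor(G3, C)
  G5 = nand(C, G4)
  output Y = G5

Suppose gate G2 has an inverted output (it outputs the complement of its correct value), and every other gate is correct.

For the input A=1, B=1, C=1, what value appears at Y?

Propagate with G2 forced: G1=1, G2=1 [inverted output], G3=0, G4=1, G5=0.
So Y = 0. (Without the fault it would be 1.)

0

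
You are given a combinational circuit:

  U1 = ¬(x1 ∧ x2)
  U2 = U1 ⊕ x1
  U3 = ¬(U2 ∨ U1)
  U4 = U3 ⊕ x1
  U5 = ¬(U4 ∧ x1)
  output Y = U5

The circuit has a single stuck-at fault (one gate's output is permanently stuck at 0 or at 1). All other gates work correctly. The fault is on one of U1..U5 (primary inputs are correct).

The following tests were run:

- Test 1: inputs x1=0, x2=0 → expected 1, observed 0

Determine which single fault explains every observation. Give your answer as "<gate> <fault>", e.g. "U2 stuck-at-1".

U5 stuck-at-0

Fault-free values for test 1 (x1=0, x2=0): U1=1, U2=1, U3=0, U4=0, U5=1, giving Y=1. Observed 0.
Test 1: faults giving observed 0 are {U5 stuck-at-0}.
Only U5 stuck-at-0 is consistent with every test.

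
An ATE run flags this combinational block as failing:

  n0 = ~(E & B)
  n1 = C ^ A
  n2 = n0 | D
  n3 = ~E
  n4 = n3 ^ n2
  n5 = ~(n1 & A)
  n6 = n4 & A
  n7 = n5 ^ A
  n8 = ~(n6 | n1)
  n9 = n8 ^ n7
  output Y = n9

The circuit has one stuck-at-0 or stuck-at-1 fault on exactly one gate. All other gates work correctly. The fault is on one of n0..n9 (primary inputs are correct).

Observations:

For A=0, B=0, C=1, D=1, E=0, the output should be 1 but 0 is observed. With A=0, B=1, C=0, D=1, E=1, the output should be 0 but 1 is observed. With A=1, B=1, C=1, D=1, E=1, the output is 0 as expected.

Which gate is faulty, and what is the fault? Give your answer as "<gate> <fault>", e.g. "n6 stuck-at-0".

Fault-free values for test 1 (A=0, B=0, C=1, D=1, E=0): n0=1, n1=1, n2=1, n3=1, n4=0, n5=1, n6=0, n7=1, n8=0, n9=1, giving Y=1. Observed 0.
Test 1: faults giving observed 0 are {n1 stuck-at-0, n5 stuck-at-0, n7 stuck-at-0, n8 stuck-at-1, n9 stuck-at-0}.
Test 2 (A=0, B=1, C=0, D=1, E=1): fault-free n0=0, n1=0, n2=1, n3=0, n4=1, n5=1, n6=0, n7=1, n8=1, n9=0 → 0; observed 1. Eliminates n1 stuck-at-0, n8 stuck-at-1, n9 stuck-at-0.
Test 3 (A=1, B=1, C=1, D=1, E=1): fault-free n0=0, n1=0, n2=1, n3=0, n4=1, n5=1, n6=1, n7=0, n8=0, n9=0 → 0; observed 0. Eliminates n5 stuck-at-0.
Only n7 stuck-at-0 is consistent with every test.

n7 stuck-at-0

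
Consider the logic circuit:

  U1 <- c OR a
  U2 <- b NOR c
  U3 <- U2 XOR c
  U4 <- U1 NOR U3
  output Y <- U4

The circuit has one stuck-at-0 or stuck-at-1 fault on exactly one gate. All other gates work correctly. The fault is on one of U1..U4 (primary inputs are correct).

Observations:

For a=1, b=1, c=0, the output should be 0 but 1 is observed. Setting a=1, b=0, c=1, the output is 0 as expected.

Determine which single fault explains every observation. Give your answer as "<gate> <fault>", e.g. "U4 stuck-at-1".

U1 stuck-at-0

Fault-free values for test 1 (a=1, b=1, c=0): U1=1, U2=0, U3=0, U4=0, giving Y=0. Observed 1.
Test 1: faults giving observed 1 are {U1 stuck-at-0, U4 stuck-at-1}.
Test 2 (a=1, b=0, c=1): fault-free U1=1, U2=0, U3=1, U4=0 → 0; observed 0. Eliminates U4 stuck-at-1.
Only U1 stuck-at-0 is consistent with every test.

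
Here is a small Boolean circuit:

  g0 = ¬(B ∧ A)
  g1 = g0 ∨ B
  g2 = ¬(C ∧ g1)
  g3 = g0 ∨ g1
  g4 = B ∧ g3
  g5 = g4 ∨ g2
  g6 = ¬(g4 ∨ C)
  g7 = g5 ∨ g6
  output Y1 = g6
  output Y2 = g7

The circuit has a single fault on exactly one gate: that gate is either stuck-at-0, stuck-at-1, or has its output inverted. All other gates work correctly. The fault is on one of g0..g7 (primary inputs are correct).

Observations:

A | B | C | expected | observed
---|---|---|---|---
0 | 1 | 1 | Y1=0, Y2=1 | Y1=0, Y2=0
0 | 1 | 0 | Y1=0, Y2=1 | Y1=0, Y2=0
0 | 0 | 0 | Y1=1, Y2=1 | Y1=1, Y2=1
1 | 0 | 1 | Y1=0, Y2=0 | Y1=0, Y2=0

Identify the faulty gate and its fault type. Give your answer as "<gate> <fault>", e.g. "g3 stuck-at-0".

g5 stuck-at-0

Fault-free values for test 1 (A=0, B=1, C=1): g0=1, g1=1, g2=0, g3=1, g4=1, g5=1, g6=0, g7=1, giving Y1=0, Y2=1. Observed Y1=0, Y2=0.
Test 1: faults giving observed Y1=0, Y2=0 are {g3 stuck-at-0, g3 inverted output, g4 stuck-at-0, g4 inverted output, g5 stuck-at-0, g5 inverted output, g7 stuck-at-0, g7 inverted output}.
Test 2 (A=0, B=1, C=0): fault-free g0=1, g1=1, g2=1, g3=1, g4=1, g5=1, g6=0, g7=1 → Y1=0, Y2=1; observed Y1=0, Y2=0. Eliminates g3 stuck-at-0, g3 inverted output, g4 stuck-at-0, g4 inverted output.
Test 3 (A=0, B=0, C=0): fault-free g0=1, g1=1, g2=1, g3=1, g4=0, g5=1, g6=1, g7=1 → Y1=1, Y2=1; observed Y1=1, Y2=1. Eliminates g7 stuck-at-0, g7 inverted output.
Test 4 (A=1, B=0, C=1): fault-free g0=1, g1=1, g2=0, g3=1, g4=0, g5=0, g6=0, g7=0 → Y1=0, Y2=0; observed Y1=0, Y2=0. Eliminates g5 inverted output.
Only g5 stuck-at-0 is consistent with every test.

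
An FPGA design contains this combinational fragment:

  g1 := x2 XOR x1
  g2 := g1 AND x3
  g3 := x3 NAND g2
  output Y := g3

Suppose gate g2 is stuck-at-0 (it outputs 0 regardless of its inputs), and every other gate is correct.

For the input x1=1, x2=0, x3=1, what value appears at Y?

1

Propagate with g2 forced: g1=1, g2=0 [stuck-at-0], g3=1.
So Y = 1. (Without the fault it would be 0.)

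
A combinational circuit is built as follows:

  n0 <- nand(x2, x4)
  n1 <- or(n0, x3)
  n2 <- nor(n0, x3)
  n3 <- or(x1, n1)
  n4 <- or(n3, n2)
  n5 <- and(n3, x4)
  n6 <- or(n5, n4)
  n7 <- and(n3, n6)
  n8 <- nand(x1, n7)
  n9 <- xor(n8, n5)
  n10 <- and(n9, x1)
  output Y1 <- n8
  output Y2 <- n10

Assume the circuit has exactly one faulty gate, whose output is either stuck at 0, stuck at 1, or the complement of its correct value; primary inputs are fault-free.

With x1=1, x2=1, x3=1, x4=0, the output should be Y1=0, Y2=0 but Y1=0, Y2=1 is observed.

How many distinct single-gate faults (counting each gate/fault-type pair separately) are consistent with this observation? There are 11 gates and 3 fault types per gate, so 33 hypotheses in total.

Fault-free: n0=1, n1=1, n2=0, n3=1, n4=1, n5=0, n6=1, n7=1, n8=0, n9=0, n10=0 → Y1=0, Y2=0. Observed Y1=0, Y2=1.
  n0: none of the 3 fault types match ✗
  n1: none of the 3 fault types match ✗
  n2: none of the 3 fault types match ✗
  n3: none of the 3 fault types match ✗
  n4: none of the 3 fault types match ✗
  n5: stuck-at-1, inverted output ✓; others ✗
  n6: none of the 3 fault types match ✗
  n7: none of the 3 fault types match ✗
  n8: none of the 3 fault types match ✗
  n9: stuck-at-1, inverted output ✓; others ✗
  n10: stuck-at-1, inverted output ✓; others ✗
Consistent faults: {n5 stuck-at-1, n5 inverted output, n9 stuck-at-1, n9 inverted output, n10 stuck-at-1, n10 inverted output} — 6 in all.

6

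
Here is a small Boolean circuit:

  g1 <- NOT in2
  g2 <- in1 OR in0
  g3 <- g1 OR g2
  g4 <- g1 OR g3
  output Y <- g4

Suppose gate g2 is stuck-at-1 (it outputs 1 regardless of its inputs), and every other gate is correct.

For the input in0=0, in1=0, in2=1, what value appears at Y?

Propagate with g2 forced: g1=0, g2=1 [stuck-at-1], g3=1, g4=1.
So Y = 1. (Without the fault it would be 0.)

1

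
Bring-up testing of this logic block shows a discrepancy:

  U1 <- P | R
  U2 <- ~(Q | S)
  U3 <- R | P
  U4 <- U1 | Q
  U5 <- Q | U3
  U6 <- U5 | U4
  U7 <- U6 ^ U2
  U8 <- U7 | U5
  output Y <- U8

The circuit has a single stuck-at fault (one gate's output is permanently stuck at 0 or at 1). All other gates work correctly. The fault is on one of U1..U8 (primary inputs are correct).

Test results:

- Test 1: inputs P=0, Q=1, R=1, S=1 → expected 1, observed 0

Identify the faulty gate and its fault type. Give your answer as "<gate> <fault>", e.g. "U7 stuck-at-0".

Fault-free values for test 1 (P=0, Q=1, R=1, S=1): U1=1, U2=0, U3=1, U4=1, U5=1, U6=1, U7=1, U8=1, giving Y=1. Observed 0.
Test 1: faults giving observed 0 are {U8 stuck-at-0}.
Only U8 stuck-at-0 is consistent with every test.

U8 stuck-at-0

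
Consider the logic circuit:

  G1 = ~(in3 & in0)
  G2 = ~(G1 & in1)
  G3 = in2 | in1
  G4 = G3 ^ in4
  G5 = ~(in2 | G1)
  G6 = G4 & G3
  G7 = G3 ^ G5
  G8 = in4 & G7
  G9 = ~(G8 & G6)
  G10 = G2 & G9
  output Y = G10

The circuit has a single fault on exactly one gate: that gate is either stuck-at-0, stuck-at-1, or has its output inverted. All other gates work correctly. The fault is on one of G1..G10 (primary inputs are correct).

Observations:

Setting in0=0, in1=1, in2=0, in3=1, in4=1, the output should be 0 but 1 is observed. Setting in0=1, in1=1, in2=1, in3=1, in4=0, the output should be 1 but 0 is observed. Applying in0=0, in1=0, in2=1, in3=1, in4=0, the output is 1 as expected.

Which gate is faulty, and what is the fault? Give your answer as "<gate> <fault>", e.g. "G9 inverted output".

Fault-free values for test 1 (in0=0, in1=1, in2=0, in3=1, in4=1): G1=1, G2=0, G3=1, G4=0, G5=0, G6=0, G7=1, G8=1, G9=1, G10=0, giving Y=0. Observed 1.
Test 1: faults giving observed 1 are {G1 stuck-at-0, G1 inverted output, G2 stuck-at-1, G2 inverted output, G10 stuck-at-1, G10 inverted output}.
Test 2 (in0=1, in1=1, in2=1, in3=1, in4=0): fault-free G1=0, G2=1, G3=1, G4=1, G5=0, G6=1, G7=1, G8=0, G9=1, G10=1 → 1; observed 0. Eliminates G1 stuck-at-0, G2 stuck-at-1, G10 stuck-at-1.
Test 3 (in0=0, in1=0, in2=1, in3=1, in4=0): fault-free G1=1, G2=1, G3=1, G4=1, G5=0, G6=1, G7=1, G8=0, G9=1, G10=1 → 1; observed 1. Eliminates G2 inverted output, G10 inverted output.
Only G1 inverted output is consistent with every test.

G1 inverted output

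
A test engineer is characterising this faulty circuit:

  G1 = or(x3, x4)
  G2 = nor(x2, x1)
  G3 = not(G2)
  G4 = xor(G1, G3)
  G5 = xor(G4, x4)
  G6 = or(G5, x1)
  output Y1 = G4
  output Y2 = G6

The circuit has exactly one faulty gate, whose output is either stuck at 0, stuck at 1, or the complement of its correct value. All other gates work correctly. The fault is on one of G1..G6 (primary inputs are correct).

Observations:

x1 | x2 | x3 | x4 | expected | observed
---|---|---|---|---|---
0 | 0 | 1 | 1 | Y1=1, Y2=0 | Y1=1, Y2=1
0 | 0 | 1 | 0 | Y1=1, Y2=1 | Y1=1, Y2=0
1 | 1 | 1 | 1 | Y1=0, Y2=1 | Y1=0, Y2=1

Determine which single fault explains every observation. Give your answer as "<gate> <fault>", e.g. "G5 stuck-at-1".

Fault-free values for test 1 (x1=0, x2=0, x3=1, x4=1): G1=1, G2=1, G3=0, G4=1, G5=0, G6=0, giving Y1=1, Y2=0. Observed Y1=1, Y2=1.
Test 1: faults giving observed Y1=1, Y2=1 are {G5 stuck-at-1, G5 inverted output, G6 stuck-at-1, G6 inverted output}.
Test 2 (x1=0, x2=0, x3=1, x4=0): fault-free G1=1, G2=1, G3=0, G4=1, G5=1, G6=1 → Y1=1, Y2=1; observed Y1=1, Y2=0. Eliminates G5 stuck-at-1, G6 stuck-at-1.
Test 3 (x1=1, x2=1, x3=1, x4=1): fault-free G1=1, G2=0, G3=1, G4=0, G5=1, G6=1 → Y1=0, Y2=1; observed Y1=0, Y2=1. Eliminates G6 inverted output.
Only G5 inverted output is consistent with every test.

G5 inverted output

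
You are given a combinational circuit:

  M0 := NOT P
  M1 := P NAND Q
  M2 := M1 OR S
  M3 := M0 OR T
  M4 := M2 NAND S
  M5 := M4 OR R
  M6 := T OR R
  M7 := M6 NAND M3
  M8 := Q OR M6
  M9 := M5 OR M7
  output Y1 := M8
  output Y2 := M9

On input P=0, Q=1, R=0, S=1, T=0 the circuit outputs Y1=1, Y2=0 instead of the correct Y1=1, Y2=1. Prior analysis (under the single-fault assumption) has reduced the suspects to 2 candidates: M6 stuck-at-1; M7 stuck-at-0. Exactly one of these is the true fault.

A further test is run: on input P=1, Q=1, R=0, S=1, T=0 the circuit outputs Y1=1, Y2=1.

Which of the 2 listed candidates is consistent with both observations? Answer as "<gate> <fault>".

Evaluate each candidate on input P=1, Q=1, R=0, S=1, T=0:
  M6 stuck-at-1: M0=0, M1=0, M2=1, M3=0, M4=0, M5=0, M6=1 [stuck-at-1], M7=1, M8=1, M9=1 → Y1=1, Y2=1 — matches
  M7 stuck-at-0: M0=0, M1=0, M2=1, M3=0, M4=0, M5=0, M6=0, M7=0 [stuck-at-0], M8=1, M9=0 → Y1=1, Y2=0 — eliminated
Only M6 stuck-at-1 reproduces the observed Y1=1, Y2=1.

M6 stuck-at-1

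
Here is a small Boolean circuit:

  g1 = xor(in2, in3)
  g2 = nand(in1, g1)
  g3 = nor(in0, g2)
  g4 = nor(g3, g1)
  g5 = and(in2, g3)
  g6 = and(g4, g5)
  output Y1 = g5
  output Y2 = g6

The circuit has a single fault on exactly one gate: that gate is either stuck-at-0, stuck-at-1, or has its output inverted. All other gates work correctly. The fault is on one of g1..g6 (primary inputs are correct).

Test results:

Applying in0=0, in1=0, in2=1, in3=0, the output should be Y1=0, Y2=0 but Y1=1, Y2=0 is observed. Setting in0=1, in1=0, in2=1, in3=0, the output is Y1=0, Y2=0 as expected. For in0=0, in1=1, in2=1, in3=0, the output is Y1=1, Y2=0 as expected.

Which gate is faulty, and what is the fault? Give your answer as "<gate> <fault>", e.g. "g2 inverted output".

Fault-free values for test 1 (in0=0, in1=0, in2=1, in3=0): g1=1, g2=1, g3=0, g4=0, g5=0, g6=0, giving Y1=0, Y2=0. Observed Y1=1, Y2=0.
Test 1: faults giving observed Y1=1, Y2=0 are {g2 stuck-at-0, g2 inverted output, g3 stuck-at-1, g3 inverted output, g5 stuck-at-1, g5 inverted output}.
Test 2 (in0=1, in1=0, in2=1, in3=0): fault-free g1=1, g2=1, g3=0, g4=0, g5=0, g6=0 → Y1=0, Y2=0; observed Y1=0, Y2=0. Eliminates g3 stuck-at-1, g3 inverted output, g5 stuck-at-1, g5 inverted output.
Test 3 (in0=0, in1=1, in2=1, in3=0): fault-free g1=1, g2=0, g3=1, g4=0, g5=1, g6=0 → Y1=1, Y2=0; observed Y1=1, Y2=0. Eliminates g2 inverted output.
Only g2 stuck-at-0 is consistent with every test.

g2 stuck-at-0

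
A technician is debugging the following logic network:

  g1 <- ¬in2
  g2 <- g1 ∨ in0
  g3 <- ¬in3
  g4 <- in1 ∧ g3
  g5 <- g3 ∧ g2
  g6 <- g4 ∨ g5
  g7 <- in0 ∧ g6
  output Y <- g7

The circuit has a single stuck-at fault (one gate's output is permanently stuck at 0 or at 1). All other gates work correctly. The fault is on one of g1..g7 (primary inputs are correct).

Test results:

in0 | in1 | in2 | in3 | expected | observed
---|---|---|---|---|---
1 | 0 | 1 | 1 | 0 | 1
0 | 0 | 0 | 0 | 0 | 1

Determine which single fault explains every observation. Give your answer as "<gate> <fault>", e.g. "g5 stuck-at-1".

Fault-free values for test 1 (in0=1, in1=0, in2=1, in3=1): g1=0, g2=1, g3=0, g4=0, g5=0, g6=0, g7=0, giving Y=0. Observed 1.
Test 1: faults giving observed 1 are {g3 stuck-at-1, g4 stuck-at-1, g5 stuck-at-1, g6 stuck-at-1, g7 stuck-at-1}.
Test 2 (in0=0, in1=0, in2=0, in3=0): fault-free g1=1, g2=1, g3=1, g4=0, g5=1, g6=1, g7=0 → 0; observed 1. Eliminates g3 stuck-at-1, g4 stuck-at-1, g5 stuck-at-1, g6 stuck-at-1.
Only g7 stuck-at-1 is consistent with every test.

g7 stuck-at-1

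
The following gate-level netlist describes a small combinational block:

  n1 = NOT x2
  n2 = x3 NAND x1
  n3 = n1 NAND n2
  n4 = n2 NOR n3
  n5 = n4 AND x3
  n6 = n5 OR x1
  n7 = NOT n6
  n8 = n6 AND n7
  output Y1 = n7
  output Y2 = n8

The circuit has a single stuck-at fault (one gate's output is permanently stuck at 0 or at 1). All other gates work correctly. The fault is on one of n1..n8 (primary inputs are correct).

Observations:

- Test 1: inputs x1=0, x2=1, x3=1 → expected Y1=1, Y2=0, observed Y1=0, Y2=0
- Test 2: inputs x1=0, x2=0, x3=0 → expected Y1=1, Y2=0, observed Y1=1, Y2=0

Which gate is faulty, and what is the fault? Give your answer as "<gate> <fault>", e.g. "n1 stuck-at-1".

Fault-free values for test 1 (x1=0, x2=1, x3=1): n1=0, n2=1, n3=1, n4=0, n5=0, n6=0, n7=1, n8=0, giving Y1=1, Y2=0. Observed Y1=0, Y2=0.
Test 1: faults giving observed Y1=0, Y2=0 are {n4 stuck-at-1, n5 stuck-at-1, n6 stuck-at-1, n7 stuck-at-0}.
Test 2 (x1=0, x2=0, x3=0): fault-free n1=1, n2=1, n3=0, n4=0, n5=0, n6=0, n7=1, n8=0 → Y1=1, Y2=0; observed Y1=1, Y2=0. Eliminates n5 stuck-at-1, n6 stuck-at-1, n7 stuck-at-0.
Only n4 stuck-at-1 is consistent with every test.

n4 stuck-at-1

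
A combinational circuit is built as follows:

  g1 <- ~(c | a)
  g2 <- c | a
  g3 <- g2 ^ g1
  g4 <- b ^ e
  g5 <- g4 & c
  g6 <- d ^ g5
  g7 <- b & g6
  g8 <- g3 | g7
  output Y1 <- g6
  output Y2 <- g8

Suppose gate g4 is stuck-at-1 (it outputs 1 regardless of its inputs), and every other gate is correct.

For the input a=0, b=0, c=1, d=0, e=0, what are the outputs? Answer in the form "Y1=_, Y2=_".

Y1=1, Y2=1

Propagate with g4 forced: g1=0, g2=1, g3=1, g4=1 [stuck-at-1], g5=1, g6=1, g7=0, g8=1.
So the outputs are Y1=1, Y2=1. (Without the fault they would be Y1=0, Y2=1.)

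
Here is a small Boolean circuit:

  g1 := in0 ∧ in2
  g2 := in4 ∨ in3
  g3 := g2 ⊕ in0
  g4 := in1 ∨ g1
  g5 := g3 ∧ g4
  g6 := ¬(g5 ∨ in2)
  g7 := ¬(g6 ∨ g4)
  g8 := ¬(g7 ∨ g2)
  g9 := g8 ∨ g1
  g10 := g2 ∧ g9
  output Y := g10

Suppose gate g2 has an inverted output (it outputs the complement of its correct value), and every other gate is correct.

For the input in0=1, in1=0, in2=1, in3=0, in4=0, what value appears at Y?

Propagate with g2 forced: g1=1, g2=1 [inverted output], g3=0, g4=1, g5=0, g6=0, g7=0, g8=0, g9=1, g10=1.
So Y = 1. (Without the fault it would be 0.)

1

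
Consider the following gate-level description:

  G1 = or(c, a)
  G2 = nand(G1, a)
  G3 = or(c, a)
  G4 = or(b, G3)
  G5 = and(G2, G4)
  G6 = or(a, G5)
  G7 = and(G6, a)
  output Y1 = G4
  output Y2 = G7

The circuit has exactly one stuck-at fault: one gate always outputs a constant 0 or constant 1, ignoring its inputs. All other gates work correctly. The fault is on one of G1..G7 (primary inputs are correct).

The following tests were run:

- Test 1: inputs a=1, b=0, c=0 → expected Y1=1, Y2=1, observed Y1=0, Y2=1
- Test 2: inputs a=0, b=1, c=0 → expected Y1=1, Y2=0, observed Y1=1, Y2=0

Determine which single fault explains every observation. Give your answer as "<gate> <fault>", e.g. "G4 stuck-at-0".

G3 stuck-at-0

Fault-free values for test 1 (a=1, b=0, c=0): G1=1, G2=0, G3=1, G4=1, G5=0, G6=1, G7=1, giving Y1=1, Y2=1. Observed Y1=0, Y2=1.
Test 1: faults giving observed Y1=0, Y2=1 are {G3 stuck-at-0, G4 stuck-at-0}.
Test 2 (a=0, b=1, c=0): fault-free G1=0, G2=1, G3=0, G4=1, G5=1, G6=1, G7=0 → Y1=1, Y2=0; observed Y1=1, Y2=0. Eliminates G4 stuck-at-0.
Only G3 stuck-at-0 is consistent with every test.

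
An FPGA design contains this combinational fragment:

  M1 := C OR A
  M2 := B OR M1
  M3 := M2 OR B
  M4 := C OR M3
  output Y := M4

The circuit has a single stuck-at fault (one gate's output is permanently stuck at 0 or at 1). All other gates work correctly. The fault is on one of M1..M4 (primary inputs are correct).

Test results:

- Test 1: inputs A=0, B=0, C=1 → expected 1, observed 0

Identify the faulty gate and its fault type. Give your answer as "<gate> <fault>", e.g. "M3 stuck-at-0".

Fault-free values for test 1 (A=0, B=0, C=1): M1=1, M2=1, M3=1, M4=1, giving Y=1. Observed 0.
Test 1: faults giving observed 0 are {M4 stuck-at-0}.
Only M4 stuck-at-0 is consistent with every test.

M4 stuck-at-0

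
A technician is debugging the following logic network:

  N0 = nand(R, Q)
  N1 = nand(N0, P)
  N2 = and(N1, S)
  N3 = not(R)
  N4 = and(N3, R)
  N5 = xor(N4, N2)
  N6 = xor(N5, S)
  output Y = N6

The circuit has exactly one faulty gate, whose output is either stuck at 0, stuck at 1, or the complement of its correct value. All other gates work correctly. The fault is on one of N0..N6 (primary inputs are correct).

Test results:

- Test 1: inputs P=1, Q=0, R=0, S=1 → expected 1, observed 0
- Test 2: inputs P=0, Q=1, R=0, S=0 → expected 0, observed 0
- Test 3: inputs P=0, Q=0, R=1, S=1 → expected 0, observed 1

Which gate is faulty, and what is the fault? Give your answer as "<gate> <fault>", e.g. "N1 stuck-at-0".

Fault-free values for test 1 (P=1, Q=0, R=0, S=1): N0=1, N1=0, N2=0, N3=1, N4=0, N5=0, N6=1, giving Y=1. Observed 0.
Test 1: faults giving observed 0 are {N0 stuck-at-0, N0 inverted output, N1 stuck-at-1, N1 inverted output, N2 stuck-at-1, N2 inverted output, N4 stuck-at-1, N4 inverted output, N5 stuck-at-1, N5 inverted output, N6 stuck-at-0, N6 inverted output}.
Test 2 (P=0, Q=1, R=0, S=0): fault-free N0=1, N1=1, N2=0, N3=1, N4=0, N5=0, N6=0 → 0; observed 0. Eliminates N2 stuck-at-1, N2 inverted output, N4 stuck-at-1, N4 inverted output, N5 stuck-at-1, N5 inverted output, N6 inverted output.
Test 3 (P=0, Q=0, R=1, S=1): fault-free N0=1, N1=1, N2=1, N3=0, N4=0, N5=1, N6=0 → 0; observed 1. Eliminates N0 stuck-at-0, N0 inverted output, N1 stuck-at-1, N6 stuck-at-0.
Only N1 inverted output is consistent with every test.

N1 inverted output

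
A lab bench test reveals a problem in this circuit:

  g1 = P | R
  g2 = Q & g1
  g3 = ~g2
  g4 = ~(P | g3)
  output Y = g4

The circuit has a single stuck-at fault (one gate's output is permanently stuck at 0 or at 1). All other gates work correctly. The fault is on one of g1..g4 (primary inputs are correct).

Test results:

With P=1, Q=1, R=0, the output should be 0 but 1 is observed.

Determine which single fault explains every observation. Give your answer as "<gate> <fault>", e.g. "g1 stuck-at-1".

g4 stuck-at-1

Fault-free values for test 1 (P=1, Q=1, R=0): g1=1, g2=1, g3=0, g4=0, giving Y=0. Observed 1.
Test 1: faults giving observed 1 are {g4 stuck-at-1}.
Only g4 stuck-at-1 is consistent with every test.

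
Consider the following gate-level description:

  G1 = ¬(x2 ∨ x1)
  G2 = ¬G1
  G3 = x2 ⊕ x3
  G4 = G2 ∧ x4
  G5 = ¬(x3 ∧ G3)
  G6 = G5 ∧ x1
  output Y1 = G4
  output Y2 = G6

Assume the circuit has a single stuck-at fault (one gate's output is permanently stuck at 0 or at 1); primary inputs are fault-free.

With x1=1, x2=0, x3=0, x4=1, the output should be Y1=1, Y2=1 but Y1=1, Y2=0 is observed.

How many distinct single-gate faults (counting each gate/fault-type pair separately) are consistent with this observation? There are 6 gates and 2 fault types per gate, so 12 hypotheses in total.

2

Fault-free: G1=0, G2=1, G3=0, G4=1, G5=1, G6=1 → Y1=1, Y2=1. Observed Y1=1, Y2=0.
  G1 stuck-at-0: output Y1=1, Y2=1 ✗
  G1 stuck-at-1: output Y1=0, Y2=1 ✗
  G2 stuck-at-0: output Y1=0, Y2=1 ✗
  G2 stuck-at-1: output Y1=1, Y2=1 ✗
  G3 stuck-at-0: output Y1=1, Y2=1 ✗
  G3 stuck-at-1: output Y1=1, Y2=1 ✗
  G4 stuck-at-0: output Y1=0, Y2=1 ✗
  G4 stuck-at-1: output Y1=1, Y2=1 ✗
  G5 stuck-at-0: output Y1=1, Y2=0 ✓
  G5 stuck-at-1: output Y1=1, Y2=1 ✗
  G6 stuck-at-0: output Y1=1, Y2=0 ✓
  G6 stuck-at-1: output Y1=1, Y2=1 ✗
Consistent faults: {G5 stuck-at-0, G6 stuck-at-0} — 2 in all.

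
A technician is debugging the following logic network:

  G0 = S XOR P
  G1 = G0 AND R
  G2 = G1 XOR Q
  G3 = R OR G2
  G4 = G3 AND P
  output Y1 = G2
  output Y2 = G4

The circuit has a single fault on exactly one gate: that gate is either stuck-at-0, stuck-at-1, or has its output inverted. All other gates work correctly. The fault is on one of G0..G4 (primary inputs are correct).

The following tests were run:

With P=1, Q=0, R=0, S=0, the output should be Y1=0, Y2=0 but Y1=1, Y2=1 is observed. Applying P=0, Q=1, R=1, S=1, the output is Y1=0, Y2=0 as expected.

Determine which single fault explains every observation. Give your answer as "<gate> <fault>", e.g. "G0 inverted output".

Fault-free values for test 1 (P=1, Q=0, R=0, S=0): G0=1, G1=0, G2=0, G3=0, G4=0, giving Y1=0, Y2=0. Observed Y1=1, Y2=1.
Test 1: faults giving observed Y1=1, Y2=1 are {G1 stuck-at-1, G1 inverted output, G2 stuck-at-1, G2 inverted output}.
Test 2 (P=0, Q=1, R=1, S=1): fault-free G0=1, G1=1, G2=0, G3=1, G4=0 → Y1=0, Y2=0; observed Y1=0, Y2=0. Eliminates G1 inverted output, G2 stuck-at-1, G2 inverted output.
Only G1 stuck-at-1 is consistent with every test.

G1 stuck-at-1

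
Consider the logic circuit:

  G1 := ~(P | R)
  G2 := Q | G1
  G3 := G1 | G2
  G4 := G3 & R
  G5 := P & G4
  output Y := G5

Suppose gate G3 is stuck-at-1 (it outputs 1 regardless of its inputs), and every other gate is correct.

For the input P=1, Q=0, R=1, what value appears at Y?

Propagate with G3 forced: G1=0, G2=0, G3=1 [stuck-at-1], G4=1, G5=1.
So Y = 1. (Without the fault it would be 0.)

1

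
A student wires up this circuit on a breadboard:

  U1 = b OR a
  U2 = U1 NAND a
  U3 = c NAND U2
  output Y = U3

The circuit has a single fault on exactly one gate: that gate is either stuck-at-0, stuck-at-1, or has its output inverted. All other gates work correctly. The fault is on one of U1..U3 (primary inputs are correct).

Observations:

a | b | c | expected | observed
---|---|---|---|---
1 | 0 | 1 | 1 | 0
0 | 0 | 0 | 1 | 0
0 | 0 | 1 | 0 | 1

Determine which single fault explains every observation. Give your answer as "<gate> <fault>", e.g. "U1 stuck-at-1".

U3 inverted output

Fault-free values for test 1 (a=1, b=0, c=1): U1=1, U2=0, U3=1, giving Y=1. Observed 0.
Test 1: faults giving observed 0 are {U1 stuck-at-0, U1 inverted output, U2 stuck-at-1, U2 inverted output, U3 stuck-at-0, U3 inverted output}.
Test 2 (a=0, b=0, c=0): fault-free U1=0, U2=1, U3=1 → 1; observed 0. Eliminates U1 stuck-at-0, U1 inverted output, U2 stuck-at-1, U2 inverted output.
Test 3 (a=0, b=0, c=1): fault-free U1=0, U2=1, U3=0 → 0; observed 1. Eliminates U3 stuck-at-0.
Only U3 inverted output is consistent with every test.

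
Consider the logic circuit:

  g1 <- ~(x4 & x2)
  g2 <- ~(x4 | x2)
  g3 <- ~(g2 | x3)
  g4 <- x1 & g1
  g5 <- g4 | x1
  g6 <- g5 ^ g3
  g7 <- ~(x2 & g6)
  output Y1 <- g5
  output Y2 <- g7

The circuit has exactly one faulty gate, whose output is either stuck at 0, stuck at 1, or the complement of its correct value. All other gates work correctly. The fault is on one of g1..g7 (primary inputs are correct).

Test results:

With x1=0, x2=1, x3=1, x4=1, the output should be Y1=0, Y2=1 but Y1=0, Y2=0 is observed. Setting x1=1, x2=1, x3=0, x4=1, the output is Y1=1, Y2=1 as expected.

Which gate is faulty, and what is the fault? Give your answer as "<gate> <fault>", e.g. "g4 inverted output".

Fault-free values for test 1 (x1=0, x2=1, x3=1, x4=1): g1=0, g2=0, g3=0, g4=0, g5=0, g6=0, g7=1, giving Y1=0, Y2=1. Observed Y1=0, Y2=0.
Test 1: faults giving observed Y1=0, Y2=0 are {g3 stuck-at-1, g3 inverted output, g6 stuck-at-1, g6 inverted output, g7 stuck-at-0, g7 inverted output}.
Test 2 (x1=1, x2=1, x3=0, x4=1): fault-free g1=0, g2=0, g3=1, g4=0, g5=1, g6=0, g7=1 → Y1=1, Y2=1; observed Y1=1, Y2=1. Eliminates g3 inverted output, g6 stuck-at-1, g6 inverted output, g7 stuck-at-0, g7 inverted output.
Only g3 stuck-at-1 is consistent with every test.

g3 stuck-at-1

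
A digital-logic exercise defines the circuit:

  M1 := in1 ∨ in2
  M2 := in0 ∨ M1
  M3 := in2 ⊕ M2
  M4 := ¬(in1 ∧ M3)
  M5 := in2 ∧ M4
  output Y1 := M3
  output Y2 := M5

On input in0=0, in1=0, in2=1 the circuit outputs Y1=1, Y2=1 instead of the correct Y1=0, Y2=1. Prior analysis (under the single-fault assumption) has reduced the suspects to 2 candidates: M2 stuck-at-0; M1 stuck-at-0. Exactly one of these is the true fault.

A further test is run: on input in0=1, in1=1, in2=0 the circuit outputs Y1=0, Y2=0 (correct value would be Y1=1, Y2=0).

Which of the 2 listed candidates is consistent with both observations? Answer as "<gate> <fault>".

Evaluate each candidate on input in0=1, in1=1, in2=0:
  M2 stuck-at-0: M1=1, M2=0 [stuck-at-0], M3=0, M4=1, M5=0 → Y1=0, Y2=0 — matches
  M1 stuck-at-0: M1=0 [stuck-at-0], M2=1, M3=1, M4=0, M5=0 → Y1=1, Y2=0 — eliminated
Only M2 stuck-at-0 reproduces the observed Y1=0, Y2=0.

M2 stuck-at-0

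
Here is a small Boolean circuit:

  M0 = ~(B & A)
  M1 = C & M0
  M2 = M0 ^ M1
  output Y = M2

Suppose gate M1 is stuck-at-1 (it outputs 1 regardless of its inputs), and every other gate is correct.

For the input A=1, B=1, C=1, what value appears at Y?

1

Propagate with M1 forced: M0=0, M1=1 [stuck-at-1], M2=1.
So Y = 1. (Without the fault it would be 0.)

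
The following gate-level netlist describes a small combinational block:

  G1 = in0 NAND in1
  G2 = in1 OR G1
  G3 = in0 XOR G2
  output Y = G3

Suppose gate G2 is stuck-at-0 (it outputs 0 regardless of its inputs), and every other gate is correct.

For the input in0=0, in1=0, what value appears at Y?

0

Propagate with G2 forced: G1=1, G2=0 [stuck-at-0], G3=0.
So Y = 0. (Without the fault it would be 1.)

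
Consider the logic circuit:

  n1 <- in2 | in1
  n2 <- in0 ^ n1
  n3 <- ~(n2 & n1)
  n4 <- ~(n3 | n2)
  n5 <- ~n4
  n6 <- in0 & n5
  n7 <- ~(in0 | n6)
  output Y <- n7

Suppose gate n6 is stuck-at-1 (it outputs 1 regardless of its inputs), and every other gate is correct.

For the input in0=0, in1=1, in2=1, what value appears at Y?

Propagate with n6 forced: n1=1, n2=1, n3=0, n4=0, n5=1, n6=1 [stuck-at-1], n7=0.
So Y = 0. (Without the fault it would be 1.)

0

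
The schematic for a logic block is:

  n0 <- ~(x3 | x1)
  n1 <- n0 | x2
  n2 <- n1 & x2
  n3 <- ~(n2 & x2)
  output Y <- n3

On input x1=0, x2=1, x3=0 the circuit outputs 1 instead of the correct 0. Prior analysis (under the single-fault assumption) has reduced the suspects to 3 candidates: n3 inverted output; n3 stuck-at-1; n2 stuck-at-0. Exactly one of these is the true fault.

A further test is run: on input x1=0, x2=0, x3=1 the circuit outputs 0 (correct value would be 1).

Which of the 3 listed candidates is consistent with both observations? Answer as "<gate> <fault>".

n3 inverted output

Evaluate each candidate on input x1=0, x2=0, x3=1:
  n3 inverted output: n0=0, n1=0, n2=0, n3=0 [inverted output] → 0 — matches
  n3 stuck-at-1: n0=0, n1=0, n2=0, n3=1 [stuck-at-1] → 1 — eliminated
  n2 stuck-at-0: n0=0, n1=0, n2=0 [stuck-at-0], n3=1 → 1 — eliminated
Only n3 inverted output reproduces the observed 0.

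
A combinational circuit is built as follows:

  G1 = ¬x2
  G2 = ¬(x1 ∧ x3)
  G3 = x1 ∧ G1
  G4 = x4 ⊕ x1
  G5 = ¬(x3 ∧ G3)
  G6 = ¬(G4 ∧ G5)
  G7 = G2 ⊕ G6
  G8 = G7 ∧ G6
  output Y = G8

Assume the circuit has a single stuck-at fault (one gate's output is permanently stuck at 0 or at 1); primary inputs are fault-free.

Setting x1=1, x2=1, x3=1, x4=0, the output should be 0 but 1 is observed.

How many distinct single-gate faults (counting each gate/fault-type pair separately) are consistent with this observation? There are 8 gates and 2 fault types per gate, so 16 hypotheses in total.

Fault-free: G1=0, G2=0, G3=0, G4=1, G5=1, G6=0, G7=0, G8=0 → 0. Observed 1.
  G1: stuck-at-1 ✓; others ✗
  G2: none of the 2 fault types match ✗
  G3: stuck-at-1 ✓; others ✗
  G4: stuck-at-0 ✓; others ✗
  G5: stuck-at-0 ✓; others ✗
  G6: stuck-at-1 ✓; others ✗
  G7: none of the 2 fault types match ✗
  G8: stuck-at-1 ✓; others ✗
Consistent faults: {G1 stuck-at-1, G3 stuck-at-1, G4 stuck-at-0, G5 stuck-at-0, G6 stuck-at-1, G8 stuck-at-1} — 6 in all.

6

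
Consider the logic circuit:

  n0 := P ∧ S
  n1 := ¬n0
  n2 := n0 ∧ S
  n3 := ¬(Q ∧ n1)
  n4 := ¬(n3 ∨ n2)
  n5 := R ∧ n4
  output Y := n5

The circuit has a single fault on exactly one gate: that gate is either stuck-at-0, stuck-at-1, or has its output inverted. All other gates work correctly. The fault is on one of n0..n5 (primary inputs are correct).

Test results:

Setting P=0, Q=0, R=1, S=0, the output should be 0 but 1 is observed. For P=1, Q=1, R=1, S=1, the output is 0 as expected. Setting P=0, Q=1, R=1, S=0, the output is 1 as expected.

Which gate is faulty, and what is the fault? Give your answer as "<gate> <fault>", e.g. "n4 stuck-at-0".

Fault-free values for test 1 (P=0, Q=0, R=1, S=0): n0=0, n1=1, n2=0, n3=1, n4=0, n5=0, giving Y=0. Observed 1.
Test 1: faults giving observed 1 are {n3 stuck-at-0, n3 inverted output, n4 stuck-at-1, n4 inverted output, n5 stuck-at-1, n5 inverted output}.
Test 2 (P=1, Q=1, R=1, S=1): fault-free n0=1, n1=0, n2=1, n3=1, n4=0, n5=0 → 0; observed 0. Eliminates n4 stuck-at-1, n4 inverted output, n5 stuck-at-1, n5 inverted output.
Test 3 (P=0, Q=1, R=1, S=0): fault-free n0=0, n1=1, n2=0, n3=0, n4=1, n5=1 → 1; observed 1. Eliminates n3 inverted output.
Only n3 stuck-at-0 is consistent with every test.

n3 stuck-at-0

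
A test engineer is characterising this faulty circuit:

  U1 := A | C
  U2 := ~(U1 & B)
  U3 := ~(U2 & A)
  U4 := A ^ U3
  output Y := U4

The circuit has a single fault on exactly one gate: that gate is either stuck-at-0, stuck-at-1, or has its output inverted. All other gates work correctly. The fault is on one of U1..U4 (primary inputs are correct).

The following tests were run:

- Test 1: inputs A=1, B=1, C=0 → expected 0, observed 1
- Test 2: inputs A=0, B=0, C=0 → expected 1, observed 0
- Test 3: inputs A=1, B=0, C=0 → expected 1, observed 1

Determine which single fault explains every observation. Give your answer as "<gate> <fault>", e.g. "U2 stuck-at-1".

U3 stuck-at-0

Fault-free values for test 1 (A=1, B=1, C=0): U1=1, U2=0, U3=1, U4=0, giving Y=0. Observed 1.
Test 1: faults giving observed 1 are {U1 stuck-at-0, U1 inverted output, U2 stuck-at-1, U2 inverted output, U3 stuck-at-0, U3 inverted output, U4 stuck-at-1, U4 inverted output}.
Test 2 (A=0, B=0, C=0): fault-free U1=0, U2=1, U3=1, U4=1 → 1; observed 0. Eliminates U1 stuck-at-0, U1 inverted output, U2 stuck-at-1, U2 inverted output, U4 stuck-at-1.
Test 3 (A=1, B=0, C=0): fault-free U1=1, U2=1, U3=0, U4=1 → 1; observed 1. Eliminates U3 inverted output, U4 inverted output.
Only U3 stuck-at-0 is consistent with every test.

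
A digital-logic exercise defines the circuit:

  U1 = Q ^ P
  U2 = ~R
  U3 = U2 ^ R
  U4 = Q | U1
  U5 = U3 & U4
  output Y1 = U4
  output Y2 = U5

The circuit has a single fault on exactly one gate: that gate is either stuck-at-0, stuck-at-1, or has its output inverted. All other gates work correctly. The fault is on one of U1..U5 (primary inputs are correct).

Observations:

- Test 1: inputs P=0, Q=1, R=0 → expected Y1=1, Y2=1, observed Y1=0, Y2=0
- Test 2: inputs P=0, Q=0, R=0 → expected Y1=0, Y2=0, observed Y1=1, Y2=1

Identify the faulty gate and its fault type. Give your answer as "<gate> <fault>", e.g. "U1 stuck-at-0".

Fault-free values for test 1 (P=0, Q=1, R=0): U1=1, U2=1, U3=1, U4=1, U5=1, giving Y1=1, Y2=1. Observed Y1=0, Y2=0.
Test 1: faults giving observed Y1=0, Y2=0 are {U4 stuck-at-0, U4 inverted output}.
Test 2 (P=0, Q=0, R=0): fault-free U1=0, U2=1, U3=1, U4=0, U5=0 → Y1=0, Y2=0; observed Y1=1, Y2=1. Eliminates U4 stuck-at-0.
Only U4 inverted output is consistent with every test.

U4 inverted output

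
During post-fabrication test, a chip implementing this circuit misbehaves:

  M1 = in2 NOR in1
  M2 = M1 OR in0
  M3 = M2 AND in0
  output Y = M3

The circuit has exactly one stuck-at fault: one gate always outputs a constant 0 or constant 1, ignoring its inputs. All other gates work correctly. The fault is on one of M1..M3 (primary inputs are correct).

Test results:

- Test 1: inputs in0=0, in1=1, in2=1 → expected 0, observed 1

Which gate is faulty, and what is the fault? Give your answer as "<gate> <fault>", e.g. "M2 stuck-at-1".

M3 stuck-at-1

Fault-free values for test 1 (in0=0, in1=1, in2=1): M1=0, M2=0, M3=0, giving Y=0. Observed 1.
Test 1: faults giving observed 1 are {M3 stuck-at-1}.
Only M3 stuck-at-1 is consistent with every test.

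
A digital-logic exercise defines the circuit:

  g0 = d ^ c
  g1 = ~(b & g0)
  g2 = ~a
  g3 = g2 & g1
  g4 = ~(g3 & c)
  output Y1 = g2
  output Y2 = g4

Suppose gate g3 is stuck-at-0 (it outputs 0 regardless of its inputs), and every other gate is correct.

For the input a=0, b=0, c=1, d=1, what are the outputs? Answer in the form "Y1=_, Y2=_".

Y1=1, Y2=1

Propagate with g3 forced: g0=0, g1=1, g2=1, g3=0 [stuck-at-0], g4=1.
So the outputs are Y1=1, Y2=1. (Without the fault they would be Y1=1, Y2=0.)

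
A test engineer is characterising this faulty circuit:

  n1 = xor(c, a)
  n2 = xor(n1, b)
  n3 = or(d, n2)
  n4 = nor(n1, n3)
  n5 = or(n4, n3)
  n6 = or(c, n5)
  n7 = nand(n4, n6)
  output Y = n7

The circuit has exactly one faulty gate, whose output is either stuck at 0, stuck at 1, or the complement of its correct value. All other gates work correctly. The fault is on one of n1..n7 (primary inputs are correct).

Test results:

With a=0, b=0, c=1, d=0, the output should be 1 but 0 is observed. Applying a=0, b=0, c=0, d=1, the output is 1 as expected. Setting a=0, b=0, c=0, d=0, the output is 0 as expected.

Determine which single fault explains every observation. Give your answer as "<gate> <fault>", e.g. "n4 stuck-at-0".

n1 stuck-at-0

Fault-free values for test 1 (a=0, b=0, c=1, d=0): n1=1, n2=1, n3=1, n4=0, n5=1, n6=1, n7=1, giving Y=1. Observed 0.
Test 1: faults giving observed 0 are {n1 stuck-at-0, n1 inverted output, n4 stuck-at-1, n4 inverted output, n7 stuck-at-0, n7 inverted output}.
Test 2 (a=0, b=0, c=0, d=1): fault-free n1=0, n2=0, n3=1, n4=0, n5=1, n6=1, n7=1 → 1; observed 1. Eliminates n4 stuck-at-1, n4 inverted output, n7 stuck-at-0, n7 inverted output.
Test 3 (a=0, b=0, c=0, d=0): fault-free n1=0, n2=0, n3=0, n4=1, n5=1, n6=1, n7=0 → 0; observed 0. Eliminates n1 inverted output.
Only n1 stuck-at-0 is consistent with every test.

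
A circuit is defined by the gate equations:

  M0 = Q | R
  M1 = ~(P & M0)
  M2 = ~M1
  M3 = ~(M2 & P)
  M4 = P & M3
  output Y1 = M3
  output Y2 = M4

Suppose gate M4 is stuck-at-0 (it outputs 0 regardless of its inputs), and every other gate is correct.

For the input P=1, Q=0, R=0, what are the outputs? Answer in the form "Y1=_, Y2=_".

Propagate with M4 forced: M0=0, M1=1, M2=0, M3=1, M4=0 [stuck-at-0].
So the outputs are Y1=1, Y2=0. (Without the fault they would be Y1=1, Y2=1.)

Y1=1, Y2=0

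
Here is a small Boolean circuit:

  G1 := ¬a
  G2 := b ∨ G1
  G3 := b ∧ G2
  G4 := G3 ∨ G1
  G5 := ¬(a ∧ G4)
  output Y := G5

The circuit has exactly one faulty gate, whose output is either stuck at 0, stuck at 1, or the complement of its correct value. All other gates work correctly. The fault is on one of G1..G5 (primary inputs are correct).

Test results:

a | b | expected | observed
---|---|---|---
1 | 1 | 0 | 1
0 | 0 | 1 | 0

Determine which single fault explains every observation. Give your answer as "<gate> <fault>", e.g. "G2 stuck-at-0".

Fault-free values for test 1 (a=1, b=1): G1=0, G2=1, G3=1, G4=1, G5=0, giving Y=0. Observed 1.
Test 1: faults giving observed 1 are {G2 stuck-at-0, G2 inverted output, G3 stuck-at-0, G3 inverted output, G4 stuck-at-0, G4 inverted output, G5 stuck-at-1, G5 inverted output}.
Test 2 (a=0, b=0): fault-free G1=1, G2=1, G3=0, G4=1, G5=1 → 1; observed 0. Eliminates G2 stuck-at-0, G2 inverted output, G3 stuck-at-0, G3 inverted output, G4 stuck-at-0, G4 inverted output, G5 stuck-at-1.
Only G5 inverted output is consistent with every test.

G5 inverted output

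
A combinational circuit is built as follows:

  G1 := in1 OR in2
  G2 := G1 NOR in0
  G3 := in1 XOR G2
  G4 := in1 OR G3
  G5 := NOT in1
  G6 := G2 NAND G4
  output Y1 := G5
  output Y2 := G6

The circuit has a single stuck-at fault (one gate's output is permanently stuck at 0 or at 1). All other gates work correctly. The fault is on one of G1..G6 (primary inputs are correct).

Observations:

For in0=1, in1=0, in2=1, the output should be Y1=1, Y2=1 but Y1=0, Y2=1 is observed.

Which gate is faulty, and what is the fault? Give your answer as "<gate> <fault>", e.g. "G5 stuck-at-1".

Fault-free values for test 1 (in0=1, in1=0, in2=1): G1=1, G2=0, G3=0, G4=0, G5=1, G6=1, giving Y1=1, Y2=1. Observed Y1=0, Y2=1.
Test 1: faults giving observed Y1=0, Y2=1 are {G5 stuck-at-0}.
Only G5 stuck-at-0 is consistent with every test.

G5 stuck-at-0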